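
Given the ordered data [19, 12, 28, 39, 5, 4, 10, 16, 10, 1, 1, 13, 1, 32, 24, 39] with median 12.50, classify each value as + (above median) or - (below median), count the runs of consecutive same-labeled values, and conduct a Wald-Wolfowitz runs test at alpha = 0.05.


Step 1: Compute median = 12.50; label A = above, B = below.
Labels in order: ABAABBBABBBABAAA  (n_A = 8, n_B = 8)
Step 2: Count runs R = 9.
Step 3: Under H0 (random ordering), E[R] = 2*n_A*n_B/(n_A+n_B) + 1 = 2*8*8/16 + 1 = 9.0000.
        Var[R] = 2*n_A*n_B*(2*n_A*n_B - n_A - n_B) / ((n_A+n_B)^2 * (n_A+n_B-1)) = 14336/3840 = 3.7333.
        SD[R] = 1.9322.
Step 4: R = E[R], so z = 0 with no continuity correction.
Step 5: Two-sided p-value via normal approximation = 2*(1 - Phi(|z|)) = 1.000000.
Step 6: alpha = 0.05. fail to reject H0.

R = 9, z = 0.0000, p = 1.000000, fail to reject H0.


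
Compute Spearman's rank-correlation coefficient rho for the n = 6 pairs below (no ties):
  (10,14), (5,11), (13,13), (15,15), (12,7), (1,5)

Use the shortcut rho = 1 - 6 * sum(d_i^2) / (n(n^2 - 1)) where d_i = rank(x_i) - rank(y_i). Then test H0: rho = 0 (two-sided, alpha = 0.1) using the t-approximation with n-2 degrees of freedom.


Step 1: Rank x and y separately (midranks; no ties here).
rank(x): 10->3, 5->2, 13->5, 15->6, 12->4, 1->1
rank(y): 14->5, 11->3, 13->4, 15->6, 7->2, 5->1
Step 2: d_i = R_x(i) - R_y(i); compute d_i^2.
  (3-5)^2=4, (2-3)^2=1, (5-4)^2=1, (6-6)^2=0, (4-2)^2=4, (1-1)^2=0
sum(d^2) = 10.
Step 3: rho = 1 - 6*10 / (6*(6^2 - 1)) = 1 - 60/210 = 0.714286.
Step 4: Under H0, t = rho * sqrt((n-2)/(1-rho^2)) = 2.0412 ~ t(4).
Step 5: Two-sided p-value from the t-distribution with 4 df = 0.110787.
Step 6: alpha = 0.1. fail to reject H0.

rho = 0.7143, p = 0.110787, fail to reject H0 at alpha = 0.1.


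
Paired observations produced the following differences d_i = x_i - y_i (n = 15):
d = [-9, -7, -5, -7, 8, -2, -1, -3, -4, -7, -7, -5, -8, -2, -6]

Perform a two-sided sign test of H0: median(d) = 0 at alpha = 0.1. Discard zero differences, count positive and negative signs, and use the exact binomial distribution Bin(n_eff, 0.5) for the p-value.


Step 1: Discard zero differences. Original n = 15; n_eff = number of nonzero differences = 15.
Nonzero differences (with sign): -9, -7, -5, -7, +8, -2, -1, -3, -4, -7, -7, -5, -8, -2, -6
Step 2: Count signs: positive = 1, negative = 14.
Step 3: Under H0: P(positive) = 0.5, so the number of positives S ~ Bin(15, 0.5).
Step 4: Two-sided exact p-value = sum of Bin(15,0.5) probabilities at or below the observed probability = 0.000977.
Step 5: alpha = 0.1. reject H0.

n_eff = 15, pos = 1, neg = 14, p = 0.000977, reject H0.


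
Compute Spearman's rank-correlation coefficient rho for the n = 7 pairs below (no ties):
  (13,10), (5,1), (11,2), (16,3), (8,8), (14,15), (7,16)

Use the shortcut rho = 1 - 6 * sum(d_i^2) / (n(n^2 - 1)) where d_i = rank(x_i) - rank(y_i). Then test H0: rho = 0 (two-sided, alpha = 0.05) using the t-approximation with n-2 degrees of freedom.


Step 1: Rank x and y separately (midranks; no ties here).
rank(x): 13->5, 5->1, 11->4, 16->7, 8->3, 14->6, 7->2
rank(y): 10->5, 1->1, 2->2, 3->3, 8->4, 15->6, 16->7
Step 2: d_i = R_x(i) - R_y(i); compute d_i^2.
  (5-5)^2=0, (1-1)^2=0, (4-2)^2=4, (7-3)^2=16, (3-4)^2=1, (6-6)^2=0, (2-7)^2=25
sum(d^2) = 46.
Step 3: rho = 1 - 6*46 / (7*(7^2 - 1)) = 1 - 276/336 = 0.178571.
Step 4: Under H0, t = rho * sqrt((n-2)/(1-rho^2)) = 0.4058 ~ t(5).
Step 5: Two-sided p-value from the t-distribution with 5 df = 0.701658.
Step 6: alpha = 0.05. fail to reject H0.

rho = 0.1786, p = 0.701658, fail to reject H0 at alpha = 0.05.


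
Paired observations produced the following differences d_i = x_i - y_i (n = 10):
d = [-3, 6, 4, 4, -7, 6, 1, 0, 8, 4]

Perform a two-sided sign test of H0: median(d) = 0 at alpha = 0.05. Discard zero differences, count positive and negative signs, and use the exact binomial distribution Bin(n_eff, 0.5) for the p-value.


Step 1: Discard zero differences. Original n = 10; n_eff = number of nonzero differences = 9.
Nonzero differences (with sign): -3, +6, +4, +4, -7, +6, +1, +8, +4
Step 2: Count signs: positive = 7, negative = 2.
Step 3: Under H0: P(positive) = 0.5, so the number of positives S ~ Bin(9, 0.5).
Step 4: Two-sided exact p-value = sum of Bin(9,0.5) probabilities at or below the observed probability = 0.179688.
Step 5: alpha = 0.05. fail to reject H0.

n_eff = 9, pos = 7, neg = 2, p = 0.179688, fail to reject H0.


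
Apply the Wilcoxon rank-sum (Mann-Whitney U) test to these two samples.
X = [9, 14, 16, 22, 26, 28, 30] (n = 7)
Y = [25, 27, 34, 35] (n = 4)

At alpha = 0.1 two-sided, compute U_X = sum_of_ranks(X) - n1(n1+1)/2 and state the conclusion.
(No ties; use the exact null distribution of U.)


Step 1: Combine and sort all 11 observations; assign midranks.
sorted (value, group): (9,X), (14,X), (16,X), (22,X), (25,Y), (26,X), (27,Y), (28,X), (30,X), (34,Y), (35,Y)
ranks: 9->1, 14->2, 16->3, 22->4, 25->5, 26->6, 27->7, 28->8, 30->9, 34->10, 35->11
Step 2: Rank sum for X: R1 = 1 + 2 + 3 + 4 + 6 + 8 + 9 = 33.
Step 3: U_X = R1 - n1(n1+1)/2 = 33 - 7*8/2 = 33 - 28 = 5.
       U_Y = n1*n2 - U_X = 28 - 5 = 23.
Step 4: No ties, so the exact null distribution of U (based on enumerating the C(11,7) = 330 equally likely rank assignments) gives the two-sided p-value.
Step 5: p-value = 0.109091; compare to alpha = 0.1. fail to reject H0.

U_X = 5, p = 0.109091, fail to reject H0 at alpha = 0.1.


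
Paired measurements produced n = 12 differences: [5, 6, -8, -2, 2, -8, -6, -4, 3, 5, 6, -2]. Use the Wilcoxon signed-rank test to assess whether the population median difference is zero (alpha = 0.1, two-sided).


Step 1: Drop any zero differences (none here) and take |d_i|.
|d| = [5, 6, 8, 2, 2, 8, 6, 4, 3, 5, 6, 2]
Step 2: Midrank |d_i| (ties get averaged ranks).
ranks: |5|->6.5, |6|->9, |8|->11.5, |2|->2, |2|->2, |8|->11.5, |6|->9, |4|->5, |3|->4, |5|->6.5, |6|->9, |2|->2
Step 3: Attach original signs; sum ranks with positive sign and with negative sign.
W+ = 6.5 + 9 + 2 + 4 + 6.5 + 9 = 37
W- = 11.5 + 2 + 11.5 + 9 + 5 + 2 = 41
(Check: W+ + W- = 78 should equal n(n+1)/2 = 78.)
Step 4: Test statistic W = min(W+, W-) = 37.
Step 5: Ties in |d|, so use the tie-corrected normal approximation.
        E[W] = n(n+1)/4 = 12*13/4 = 39.
        Tie groups: |d|=2 (t=3), |d|=5 (t=2), |d|=6 (t=3), |d|=8 (t=2); sum(t^3 - t) = 60.
        Var[W] = n(n+1)(2n+1)/24 - sum(t^3-t)/48 = 3900/24 - 60/48 = 161.25.
        z = (W - E[W]) / sqrt(Var[W]) = (37 - 39) / 12.6984 = -0.1575.
        Two-sided p = 2*Phi(z) = 0.874851.
Step 6: alpha = 0.1. fail to reject H0.

W+ = 37, W- = 41, W = min = 37, p = 0.874851, fail to reject H0.


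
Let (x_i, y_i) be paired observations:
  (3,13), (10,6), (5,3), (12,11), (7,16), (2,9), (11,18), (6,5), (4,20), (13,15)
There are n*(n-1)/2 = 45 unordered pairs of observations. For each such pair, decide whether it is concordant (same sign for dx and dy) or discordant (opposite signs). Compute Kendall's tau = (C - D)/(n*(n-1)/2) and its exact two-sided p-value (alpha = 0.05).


Step 1: Enumerate the 45 unordered pairs (i,j) with i<j and classify each by sign(x_j-x_i) * sign(y_j-y_i).
  (1,2):dx=+7,dy=-7->D; (1,3):dx=+2,dy=-10->D; (1,4):dx=+9,dy=-2->D; (1,5):dx=+4,dy=+3->C
  (1,6):dx=-1,dy=-4->C; (1,7):dx=+8,dy=+5->C; (1,8):dx=+3,dy=-8->D; (1,9):dx=+1,dy=+7->C
  (1,10):dx=+10,dy=+2->C; (2,3):dx=-5,dy=-3->C; (2,4):dx=+2,dy=+5->C; (2,5):dx=-3,dy=+10->D
  (2,6):dx=-8,dy=+3->D; (2,7):dx=+1,dy=+12->C; (2,8):dx=-4,dy=-1->C; (2,9):dx=-6,dy=+14->D
  (2,10):dx=+3,dy=+9->C; (3,4):dx=+7,dy=+8->C; (3,5):dx=+2,dy=+13->C; (3,6):dx=-3,dy=+6->D
  (3,7):dx=+6,dy=+15->C; (3,8):dx=+1,dy=+2->C; (3,9):dx=-1,dy=+17->D; (3,10):dx=+8,dy=+12->C
  (4,5):dx=-5,dy=+5->D; (4,6):dx=-10,dy=-2->C; (4,7):dx=-1,dy=+7->D; (4,8):dx=-6,dy=-6->C
  (4,9):dx=-8,dy=+9->D; (4,10):dx=+1,dy=+4->C; (5,6):dx=-5,dy=-7->C; (5,7):dx=+4,dy=+2->C
  (5,8):dx=-1,dy=-11->C; (5,9):dx=-3,dy=+4->D; (5,10):dx=+6,dy=-1->D; (6,7):dx=+9,dy=+9->C
  (6,8):dx=+4,dy=-4->D; (6,9):dx=+2,dy=+11->C; (6,10):dx=+11,dy=+6->C; (7,8):dx=-5,dy=-13->C
  (7,9):dx=-7,dy=+2->D; (7,10):dx=+2,dy=-3->D; (8,9):dx=-2,dy=+15->D; (8,10):dx=+7,dy=+10->C
  (9,10):dx=+9,dy=-5->D
Step 2: C = 26, D = 19, total pairs = 45.
Step 3: tau = (C - D)/(n(n-1)/2) = (26 - 19)/45 = 0.155556.
Step 4: Exact two-sided p-value (enumerate n! = 3628800 permutations of y under H0): p = 0.600654.
Step 5: alpha = 0.05. fail to reject H0.

tau_b = 0.1556 (C=26, D=19), p = 0.600654, fail to reject H0.


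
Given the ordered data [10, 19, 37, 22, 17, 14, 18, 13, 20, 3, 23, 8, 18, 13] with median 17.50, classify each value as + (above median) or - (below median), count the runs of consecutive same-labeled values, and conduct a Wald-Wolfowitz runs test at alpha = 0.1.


Step 1: Compute median = 17.50; label A = above, B = below.
Labels in order: BAAABBABABABAB  (n_A = 7, n_B = 7)
Step 2: Count runs R = 11.
Step 3: Under H0 (random ordering), E[R] = 2*n_A*n_B/(n_A+n_B) + 1 = 2*7*7/14 + 1 = 8.0000.
        Var[R] = 2*n_A*n_B*(2*n_A*n_B - n_A - n_B) / ((n_A+n_B)^2 * (n_A+n_B-1)) = 8232/2548 = 3.2308.
        SD[R] = 1.7974.
Step 4: Continuity-corrected z = (R - 0.5 - E[R]) / SD[R] = (11 - 0.5 - 8.0000) / 1.7974 = 1.3909.
Step 5: Two-sided p-value via normal approximation = 2*(1 - Phi(|z|)) = 0.164264.
Step 6: alpha = 0.1. fail to reject H0.

R = 11, z = 1.3909, p = 0.164264, fail to reject H0.


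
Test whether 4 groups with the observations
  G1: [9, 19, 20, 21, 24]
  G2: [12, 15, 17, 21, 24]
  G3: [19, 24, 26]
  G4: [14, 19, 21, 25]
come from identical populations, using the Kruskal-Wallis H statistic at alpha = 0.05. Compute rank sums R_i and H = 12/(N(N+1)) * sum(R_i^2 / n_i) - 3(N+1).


Step 1: Combine all N = 17 observations and assign midranks.
sorted (value, group, rank): (9,G1,1), (12,G2,2), (14,G4,3), (15,G2,4), (17,G2,5), (19,G1,7), (19,G3,7), (19,G4,7), (20,G1,9), (21,G1,11), (21,G2,11), (21,G4,11), (24,G1,14), (24,G2,14), (24,G3,14), (25,G4,16), (26,G3,17)
Step 2: Sum ranks within each group.
R_1 = 42 (n_1 = 5)
R_2 = 36 (n_2 = 5)
R_3 = 38 (n_3 = 3)
R_4 = 37 (n_4 = 4)
Step 3: H = 12/(N(N+1)) * sum(R_i^2/n_i) - 3(N+1)
     = 12/(17*18) * (42^2/5 + 36^2/5 + 38^2/3 + 37^2/4) - 3*18
     = 0.039216 * 1435.58 - 54
     = 2.297386.
Step 4: Ties present; correction factor C = 1 - 72/(17^3 - 17) = 0.985294. Corrected H = 2.297386 / 0.985294 = 2.331675.
Step 5: Under H0, H ~ chi^2(3); p-value = 0.506480.
Step 6: alpha = 0.05. fail to reject H0.

H = 2.3317, df = 3, p = 0.506480, fail to reject H0.


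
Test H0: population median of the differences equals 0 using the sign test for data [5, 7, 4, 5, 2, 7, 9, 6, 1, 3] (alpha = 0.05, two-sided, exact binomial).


Step 1: Discard zero differences. Original n = 10; n_eff = number of nonzero differences = 10.
Nonzero differences (with sign): +5, +7, +4, +5, +2, +7, +9, +6, +1, +3
Step 2: Count signs: positive = 10, negative = 0.
Step 3: Under H0: P(positive) = 0.5, so the number of positives S ~ Bin(10, 0.5).
Step 4: Two-sided exact p-value = sum of Bin(10,0.5) probabilities at or below the observed probability = 0.001953.
Step 5: alpha = 0.05. reject H0.

n_eff = 10, pos = 10, neg = 0, p = 0.001953, reject H0.


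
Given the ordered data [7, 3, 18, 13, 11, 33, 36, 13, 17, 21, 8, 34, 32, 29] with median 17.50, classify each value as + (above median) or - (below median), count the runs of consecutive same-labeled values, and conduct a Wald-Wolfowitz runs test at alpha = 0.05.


Step 1: Compute median = 17.50; label A = above, B = below.
Labels in order: BBABBAABBABAAA  (n_A = 7, n_B = 7)
Step 2: Count runs R = 8.
Step 3: Under H0 (random ordering), E[R] = 2*n_A*n_B/(n_A+n_B) + 1 = 2*7*7/14 + 1 = 8.0000.
        Var[R] = 2*n_A*n_B*(2*n_A*n_B - n_A - n_B) / ((n_A+n_B)^2 * (n_A+n_B-1)) = 8232/2548 = 3.2308.
        SD[R] = 1.7974.
Step 4: R = E[R], so z = 0 with no continuity correction.
Step 5: Two-sided p-value via normal approximation = 2*(1 - Phi(|z|)) = 1.000000.
Step 6: alpha = 0.05. fail to reject H0.

R = 8, z = 0.0000, p = 1.000000, fail to reject H0.


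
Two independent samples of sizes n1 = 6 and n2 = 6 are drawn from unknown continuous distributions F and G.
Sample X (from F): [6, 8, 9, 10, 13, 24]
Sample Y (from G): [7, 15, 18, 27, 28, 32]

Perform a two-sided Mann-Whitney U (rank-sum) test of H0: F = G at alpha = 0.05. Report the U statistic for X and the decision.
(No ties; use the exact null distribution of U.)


Step 1: Combine and sort all 12 observations; assign midranks.
sorted (value, group): (6,X), (7,Y), (8,X), (9,X), (10,X), (13,X), (15,Y), (18,Y), (24,X), (27,Y), (28,Y), (32,Y)
ranks: 6->1, 7->2, 8->3, 9->4, 10->5, 13->6, 15->7, 18->8, 24->9, 27->10, 28->11, 32->12
Step 2: Rank sum for X: R1 = 1 + 3 + 4 + 5 + 6 + 9 = 28.
Step 3: U_X = R1 - n1(n1+1)/2 = 28 - 6*7/2 = 28 - 21 = 7.
       U_Y = n1*n2 - U_X = 36 - 7 = 29.
Step 4: No ties, so the exact null distribution of U (based on enumerating the C(12,6) = 924 equally likely rank assignments) gives the two-sided p-value.
Step 5: p-value = 0.093074; compare to alpha = 0.05. fail to reject H0.

U_X = 7, p = 0.093074, fail to reject H0 at alpha = 0.05.


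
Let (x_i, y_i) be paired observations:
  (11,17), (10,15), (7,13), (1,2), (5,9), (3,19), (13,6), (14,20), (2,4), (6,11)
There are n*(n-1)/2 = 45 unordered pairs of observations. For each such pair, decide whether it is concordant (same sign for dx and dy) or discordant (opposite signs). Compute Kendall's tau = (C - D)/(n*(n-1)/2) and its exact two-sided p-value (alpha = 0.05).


Step 1: Enumerate the 45 unordered pairs (i,j) with i<j and classify each by sign(x_j-x_i) * sign(y_j-y_i).
  (1,2):dx=-1,dy=-2->C; (1,3):dx=-4,dy=-4->C; (1,4):dx=-10,dy=-15->C; (1,5):dx=-6,dy=-8->C
  (1,6):dx=-8,dy=+2->D; (1,7):dx=+2,dy=-11->D; (1,8):dx=+3,dy=+3->C; (1,9):dx=-9,dy=-13->C
  (1,10):dx=-5,dy=-6->C; (2,3):dx=-3,dy=-2->C; (2,4):dx=-9,dy=-13->C; (2,5):dx=-5,dy=-6->C
  (2,6):dx=-7,dy=+4->D; (2,7):dx=+3,dy=-9->D; (2,8):dx=+4,dy=+5->C; (2,9):dx=-8,dy=-11->C
  (2,10):dx=-4,dy=-4->C; (3,4):dx=-6,dy=-11->C; (3,5):dx=-2,dy=-4->C; (3,6):dx=-4,dy=+6->D
  (3,7):dx=+6,dy=-7->D; (3,8):dx=+7,dy=+7->C; (3,9):dx=-5,dy=-9->C; (3,10):dx=-1,dy=-2->C
  (4,5):dx=+4,dy=+7->C; (4,6):dx=+2,dy=+17->C; (4,7):dx=+12,dy=+4->C; (4,8):dx=+13,dy=+18->C
  (4,9):dx=+1,dy=+2->C; (4,10):dx=+5,dy=+9->C; (5,6):dx=-2,dy=+10->D; (5,7):dx=+8,dy=-3->D
  (5,8):dx=+9,dy=+11->C; (5,9):dx=-3,dy=-5->C; (5,10):dx=+1,dy=+2->C; (6,7):dx=+10,dy=-13->D
  (6,8):dx=+11,dy=+1->C; (6,9):dx=-1,dy=-15->C; (6,10):dx=+3,dy=-8->D; (7,8):dx=+1,dy=+14->C
  (7,9):dx=-11,dy=-2->C; (7,10):dx=-7,dy=+5->D; (8,9):dx=-12,dy=-16->C; (8,10):dx=-8,dy=-9->C
  (9,10):dx=+4,dy=+7->C
Step 2: C = 34, D = 11, total pairs = 45.
Step 3: tau = (C - D)/(n(n-1)/2) = (34 - 11)/45 = 0.511111.
Step 4: Exact two-sided p-value (enumerate n! = 3628800 permutations of y under H0): p = 0.046623.
Step 5: alpha = 0.05. reject H0.

tau_b = 0.5111 (C=34, D=11), p = 0.046623, reject H0.


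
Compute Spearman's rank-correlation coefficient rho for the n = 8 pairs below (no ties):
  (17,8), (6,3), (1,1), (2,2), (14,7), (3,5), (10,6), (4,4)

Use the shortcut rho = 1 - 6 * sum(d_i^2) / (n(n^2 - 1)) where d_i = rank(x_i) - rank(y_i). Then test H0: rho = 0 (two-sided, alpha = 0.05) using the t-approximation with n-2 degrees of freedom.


Step 1: Rank x and y separately (midranks; no ties here).
rank(x): 17->8, 6->5, 1->1, 2->2, 14->7, 3->3, 10->6, 4->4
rank(y): 8->8, 3->3, 1->1, 2->2, 7->7, 5->5, 6->6, 4->4
Step 2: d_i = R_x(i) - R_y(i); compute d_i^2.
  (8-8)^2=0, (5-3)^2=4, (1-1)^2=0, (2-2)^2=0, (7-7)^2=0, (3-5)^2=4, (6-6)^2=0, (4-4)^2=0
sum(d^2) = 8.
Step 3: rho = 1 - 6*8 / (8*(8^2 - 1)) = 1 - 48/504 = 0.904762.
Step 4: Under H0, t = rho * sqrt((n-2)/(1-rho^2)) = 5.2034 ~ t(6).
Step 5: Two-sided p-value from the t-distribution with 6 df = 0.002008.
Step 6: alpha = 0.05. reject H0.

rho = 0.9048, p = 0.002008, reject H0 at alpha = 0.05.


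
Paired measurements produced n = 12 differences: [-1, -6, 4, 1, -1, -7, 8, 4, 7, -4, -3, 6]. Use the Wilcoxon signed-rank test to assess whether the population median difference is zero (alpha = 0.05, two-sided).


Step 1: Drop any zero differences (none here) and take |d_i|.
|d| = [1, 6, 4, 1, 1, 7, 8, 4, 7, 4, 3, 6]
Step 2: Midrank |d_i| (ties get averaged ranks).
ranks: |1|->2, |6|->8.5, |4|->6, |1|->2, |1|->2, |7|->10.5, |8|->12, |4|->6, |7|->10.5, |4|->6, |3|->4, |6|->8.5
Step 3: Attach original signs; sum ranks with positive sign and with negative sign.
W+ = 6 + 2 + 12 + 6 + 10.5 + 8.5 = 45
W- = 2 + 8.5 + 2 + 10.5 + 6 + 4 = 33
(Check: W+ + W- = 78 should equal n(n+1)/2 = 78.)
Step 4: Test statistic W = min(W+, W-) = 33.
Step 5: Ties in |d|, so use the tie-corrected normal approximation.
        E[W] = n(n+1)/4 = 12*13/4 = 39.
        Tie groups: |d|=1 (t=3), |d|=4 (t=3), |d|=6 (t=2), |d|=7 (t=2); sum(t^3 - t) = 60.
        Var[W] = n(n+1)(2n+1)/24 - sum(t^3-t)/48 = 3900/24 - 60/48 = 161.25.
        z = (W - E[W]) / sqrt(Var[W]) = (33 - 39) / 12.6984 = -0.4725.
        Two-sided p = 2*Phi(z) = 0.636570.
Step 6: alpha = 0.05. fail to reject H0.

W+ = 45, W- = 33, W = min = 33, p = 0.636570, fail to reject H0.


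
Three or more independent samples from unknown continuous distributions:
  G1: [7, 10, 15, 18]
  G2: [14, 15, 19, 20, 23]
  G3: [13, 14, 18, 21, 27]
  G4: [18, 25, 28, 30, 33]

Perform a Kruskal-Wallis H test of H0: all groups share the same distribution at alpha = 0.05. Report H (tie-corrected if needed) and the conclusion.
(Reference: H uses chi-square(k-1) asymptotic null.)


Step 1: Combine all N = 19 observations and assign midranks.
sorted (value, group, rank): (7,G1,1), (10,G1,2), (13,G3,3), (14,G2,4.5), (14,G3,4.5), (15,G1,6.5), (15,G2,6.5), (18,G1,9), (18,G3,9), (18,G4,9), (19,G2,11), (20,G2,12), (21,G3,13), (23,G2,14), (25,G4,15), (27,G3,16), (28,G4,17), (30,G4,18), (33,G4,19)
Step 2: Sum ranks within each group.
R_1 = 18.5 (n_1 = 4)
R_2 = 48 (n_2 = 5)
R_3 = 45.5 (n_3 = 5)
R_4 = 78 (n_4 = 5)
Step 3: H = 12/(N(N+1)) * sum(R_i^2/n_i) - 3(N+1)
     = 12/(19*20) * (18.5^2/4 + 48^2/5 + 45.5^2/5 + 78^2/5) - 3*20
     = 0.031579 * 2177.21 - 60
     = 8.754079.
Step 4: Ties present; correction factor C = 1 - 36/(19^3 - 19) = 0.994737. Corrected H = 8.754079 / 0.994737 = 8.800397.
Step 5: Under H0, H ~ chi^2(3); p-value = 0.032066.
Step 6: alpha = 0.05. reject H0.

H = 8.8004, df = 3, p = 0.032066, reject H0.


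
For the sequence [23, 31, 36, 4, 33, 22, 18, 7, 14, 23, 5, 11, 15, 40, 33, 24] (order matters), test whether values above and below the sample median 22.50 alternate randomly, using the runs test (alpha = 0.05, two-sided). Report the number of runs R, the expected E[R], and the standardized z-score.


Step 1: Compute median = 22.50; label A = above, B = below.
Labels in order: AAABABBBBABBBAAA  (n_A = 8, n_B = 8)
Step 2: Count runs R = 7.
Step 3: Under H0 (random ordering), E[R] = 2*n_A*n_B/(n_A+n_B) + 1 = 2*8*8/16 + 1 = 9.0000.
        Var[R] = 2*n_A*n_B*(2*n_A*n_B - n_A - n_B) / ((n_A+n_B)^2 * (n_A+n_B-1)) = 14336/3840 = 3.7333.
        SD[R] = 1.9322.
Step 4: Continuity-corrected z = (R + 0.5 - E[R]) / SD[R] = (7 + 0.5 - 9.0000) / 1.9322 = -0.7763.
Step 5: Two-sided p-value via normal approximation = 2*(1 - Phi(|z|)) = 0.437558.
Step 6: alpha = 0.05. fail to reject H0.

R = 7, z = -0.7763, p = 0.437558, fail to reject H0.


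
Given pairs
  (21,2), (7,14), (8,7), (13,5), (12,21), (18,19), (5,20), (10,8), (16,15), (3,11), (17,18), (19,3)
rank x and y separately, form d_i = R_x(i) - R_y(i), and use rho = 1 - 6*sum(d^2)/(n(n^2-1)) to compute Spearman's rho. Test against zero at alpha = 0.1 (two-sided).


Step 1: Rank x and y separately (midranks; no ties here).
rank(x): 21->12, 7->3, 8->4, 13->7, 12->6, 18->10, 5->2, 10->5, 16->8, 3->1, 17->9, 19->11
rank(y): 2->1, 14->7, 7->4, 5->3, 21->12, 19->10, 20->11, 8->5, 15->8, 11->6, 18->9, 3->2
Step 2: d_i = R_x(i) - R_y(i); compute d_i^2.
  (12-1)^2=121, (3-7)^2=16, (4-4)^2=0, (7-3)^2=16, (6-12)^2=36, (10-10)^2=0, (2-11)^2=81, (5-5)^2=0, (8-8)^2=0, (1-6)^2=25, (9-9)^2=0, (11-2)^2=81
sum(d^2) = 376.
Step 3: rho = 1 - 6*376 / (12*(12^2 - 1)) = 1 - 2256/1716 = -0.314685.
Step 4: Under H0, t = rho * sqrt((n-2)/(1-rho^2)) = -1.0484 ~ t(10).
Step 5: Two-sided p-value from the t-distribution with 10 df = 0.319139.
Step 6: alpha = 0.1. fail to reject H0.

rho = -0.3147, p = 0.319139, fail to reject H0 at alpha = 0.1.


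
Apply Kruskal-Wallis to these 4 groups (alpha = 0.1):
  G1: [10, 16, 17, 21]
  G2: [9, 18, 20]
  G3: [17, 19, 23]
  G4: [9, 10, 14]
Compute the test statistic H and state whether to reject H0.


Step 1: Combine all N = 13 observations and assign midranks.
sorted (value, group, rank): (9,G2,1.5), (9,G4,1.5), (10,G1,3.5), (10,G4,3.5), (14,G4,5), (16,G1,6), (17,G1,7.5), (17,G3,7.5), (18,G2,9), (19,G3,10), (20,G2,11), (21,G1,12), (23,G3,13)
Step 2: Sum ranks within each group.
R_1 = 29 (n_1 = 4)
R_2 = 21.5 (n_2 = 3)
R_3 = 30.5 (n_3 = 3)
R_4 = 10 (n_4 = 3)
Step 3: H = 12/(N(N+1)) * sum(R_i^2/n_i) - 3(N+1)
     = 12/(13*14) * (29^2/4 + 21.5^2/3 + 30.5^2/3 + 10^2/3) - 3*14
     = 0.065934 * 707.75 - 42
     = 4.664835.
Step 4: Ties present; correction factor C = 1 - 18/(13^3 - 13) = 0.991758. Corrected H = 4.664835 / 0.991758 = 4.703601.
Step 5: Under H0, H ~ chi^2(3); p-value = 0.194833.
Step 6: alpha = 0.1. fail to reject H0.

H = 4.7036, df = 3, p = 0.194833, fail to reject H0.


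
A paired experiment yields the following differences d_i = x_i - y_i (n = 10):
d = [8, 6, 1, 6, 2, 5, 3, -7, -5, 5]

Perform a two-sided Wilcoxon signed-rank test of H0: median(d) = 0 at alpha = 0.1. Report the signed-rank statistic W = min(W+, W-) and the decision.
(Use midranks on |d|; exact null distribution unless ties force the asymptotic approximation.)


Step 1: Drop any zero differences (none here) and take |d_i|.
|d| = [8, 6, 1, 6, 2, 5, 3, 7, 5, 5]
Step 2: Midrank |d_i| (ties get averaged ranks).
ranks: |8|->10, |6|->7.5, |1|->1, |6|->7.5, |2|->2, |5|->5, |3|->3, |7|->9, |5|->5, |5|->5
Step 3: Attach original signs; sum ranks with positive sign and with negative sign.
W+ = 10 + 7.5 + 1 + 7.5 + 2 + 5 + 3 + 5 = 41
W- = 9 + 5 = 14
(Check: W+ + W- = 55 should equal n(n+1)/2 = 55.)
Step 4: Test statistic W = min(W+, W-) = 14.
Step 5: Ties in |d|, so use the tie-corrected normal approximation.
        E[W] = n(n+1)/4 = 10*11/4 = 27.5.
        Tie groups: |d|=5 (t=3), |d|=6 (t=2); sum(t^3 - t) = 30.
        Var[W] = n(n+1)(2n+1)/24 - sum(t^3-t)/48 = 2310/24 - 30/48 = 95.625.
        z = (W - E[W]) / sqrt(Var[W]) = (14 - 27.5) / 9.7788 = -1.3805.
        Two-sided p = 2*Phi(z) = 0.167421.
Step 6: alpha = 0.1. fail to reject H0.

W+ = 41, W- = 14, W = min = 14, p = 0.167421, fail to reject H0.


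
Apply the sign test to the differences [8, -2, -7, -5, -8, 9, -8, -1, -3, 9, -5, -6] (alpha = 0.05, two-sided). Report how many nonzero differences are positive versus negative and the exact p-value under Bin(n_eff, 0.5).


Step 1: Discard zero differences. Original n = 12; n_eff = number of nonzero differences = 12.
Nonzero differences (with sign): +8, -2, -7, -5, -8, +9, -8, -1, -3, +9, -5, -6
Step 2: Count signs: positive = 3, negative = 9.
Step 3: Under H0: P(positive) = 0.5, so the number of positives S ~ Bin(12, 0.5).
Step 4: Two-sided exact p-value = sum of Bin(12,0.5) probabilities at or below the observed probability = 0.145996.
Step 5: alpha = 0.05. fail to reject H0.

n_eff = 12, pos = 3, neg = 9, p = 0.145996, fail to reject H0.


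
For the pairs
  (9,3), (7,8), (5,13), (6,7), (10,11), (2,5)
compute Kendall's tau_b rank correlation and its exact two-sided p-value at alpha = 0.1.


Step 1: Enumerate the 15 unordered pairs (i,j) with i<j and classify each by sign(x_j-x_i) * sign(y_j-y_i).
  (1,2):dx=-2,dy=+5->D; (1,3):dx=-4,dy=+10->D; (1,4):dx=-3,dy=+4->D; (1,5):dx=+1,dy=+8->C
  (1,6):dx=-7,dy=+2->D; (2,3):dx=-2,dy=+5->D; (2,4):dx=-1,dy=-1->C; (2,5):dx=+3,dy=+3->C
  (2,6):dx=-5,dy=-3->C; (3,4):dx=+1,dy=-6->D; (3,5):dx=+5,dy=-2->D; (3,6):dx=-3,dy=-8->C
  (4,5):dx=+4,dy=+4->C; (4,6):dx=-4,dy=-2->C; (5,6):dx=-8,dy=-6->C
Step 2: C = 8, D = 7, total pairs = 15.
Step 3: tau = (C - D)/(n(n-1)/2) = (8 - 7)/15 = 0.066667.
Step 4: Exact two-sided p-value (enumerate n! = 720 permutations of y under H0): p = 1.000000.
Step 5: alpha = 0.1. fail to reject H0.

tau_b = 0.0667 (C=8, D=7), p = 1.000000, fail to reject H0.


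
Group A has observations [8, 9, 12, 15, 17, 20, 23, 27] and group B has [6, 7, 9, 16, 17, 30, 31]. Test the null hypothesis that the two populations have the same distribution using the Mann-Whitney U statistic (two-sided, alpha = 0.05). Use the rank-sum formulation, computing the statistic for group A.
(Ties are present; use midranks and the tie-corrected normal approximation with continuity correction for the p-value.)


Step 1: Combine and sort all 15 observations; assign midranks.
sorted (value, group): (6,Y), (7,Y), (8,X), (9,X), (9,Y), (12,X), (15,X), (16,Y), (17,X), (17,Y), (20,X), (23,X), (27,X), (30,Y), (31,Y)
ranks: 6->1, 7->2, 8->3, 9->4.5, 9->4.5, 12->6, 15->7, 16->8, 17->9.5, 17->9.5, 20->11, 23->12, 27->13, 30->14, 31->15
Step 2: Rank sum for X: R1 = 3 + 4.5 + 6 + 7 + 9.5 + 11 + 12 + 13 = 66.
Step 3: U_X = R1 - n1(n1+1)/2 = 66 - 8*9/2 = 66 - 36 = 30.
       U_Y = n1*n2 - U_X = 56 - 30 = 26.
Step 4: Ties are present, so use the tie-corrected normal approximation (with continuity correction) for the p-value.
Step 5: p-value = 0.861942; compare to alpha = 0.05. fail to reject H0.

U_X = 30, p = 0.861942, fail to reject H0 at alpha = 0.05.


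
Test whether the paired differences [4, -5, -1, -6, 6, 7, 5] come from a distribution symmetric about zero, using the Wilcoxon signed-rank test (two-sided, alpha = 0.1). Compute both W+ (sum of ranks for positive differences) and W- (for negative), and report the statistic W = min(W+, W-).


Step 1: Drop any zero differences (none here) and take |d_i|.
|d| = [4, 5, 1, 6, 6, 7, 5]
Step 2: Midrank |d_i| (ties get averaged ranks).
ranks: |4|->2, |5|->3.5, |1|->1, |6|->5.5, |6|->5.5, |7|->7, |5|->3.5
Step 3: Attach original signs; sum ranks with positive sign and with negative sign.
W+ = 2 + 5.5 + 7 + 3.5 = 18
W- = 3.5 + 1 + 5.5 = 10
(Check: W+ + W- = 28 should equal n(n+1)/2 = 28.)
Step 4: Test statistic W = min(W+, W-) = 10.
Step 5: Ties in |d|, so use the tie-corrected normal approximation.
        E[W] = n(n+1)/4 = 7*8/4 = 14.
        Tie groups: |d|=5 (t=2), |d|=6 (t=2); sum(t^3 - t) = 12.
        Var[W] = n(n+1)(2n+1)/24 - sum(t^3-t)/48 = 840/24 - 12/48 = 34.75.
        z = (W - E[W]) / sqrt(Var[W]) = (10 - 14) / 5.8949 = -0.6786.
        Two-sided p = 2*Phi(z) = 0.497422.
Step 6: alpha = 0.1. fail to reject H0.

W+ = 18, W- = 10, W = min = 10, p = 0.497422, fail to reject H0.


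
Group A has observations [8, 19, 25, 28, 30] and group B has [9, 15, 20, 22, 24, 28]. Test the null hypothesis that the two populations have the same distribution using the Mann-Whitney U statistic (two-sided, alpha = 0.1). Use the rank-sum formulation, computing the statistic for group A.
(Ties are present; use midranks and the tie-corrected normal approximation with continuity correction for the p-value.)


Step 1: Combine and sort all 11 observations; assign midranks.
sorted (value, group): (8,X), (9,Y), (15,Y), (19,X), (20,Y), (22,Y), (24,Y), (25,X), (28,X), (28,Y), (30,X)
ranks: 8->1, 9->2, 15->3, 19->4, 20->5, 22->6, 24->7, 25->8, 28->9.5, 28->9.5, 30->11
Step 2: Rank sum for X: R1 = 1 + 4 + 8 + 9.5 + 11 = 33.5.
Step 3: U_X = R1 - n1(n1+1)/2 = 33.5 - 5*6/2 = 33.5 - 15 = 18.5.
       U_Y = n1*n2 - U_X = 30 - 18.5 = 11.5.
Step 4: Ties are present, so use the tie-corrected normal approximation (with continuity correction) for the p-value.
Step 5: p-value = 0.583025; compare to alpha = 0.1. fail to reject H0.

U_X = 18.5, p = 0.583025, fail to reject H0 at alpha = 0.1.


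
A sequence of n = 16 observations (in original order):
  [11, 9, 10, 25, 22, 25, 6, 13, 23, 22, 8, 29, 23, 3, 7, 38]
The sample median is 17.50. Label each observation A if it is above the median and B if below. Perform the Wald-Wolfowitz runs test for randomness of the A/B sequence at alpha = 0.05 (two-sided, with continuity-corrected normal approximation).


Step 1: Compute median = 17.50; label A = above, B = below.
Labels in order: BBBAAABBAABAABBA  (n_A = 8, n_B = 8)
Step 2: Count runs R = 8.
Step 3: Under H0 (random ordering), E[R] = 2*n_A*n_B/(n_A+n_B) + 1 = 2*8*8/16 + 1 = 9.0000.
        Var[R] = 2*n_A*n_B*(2*n_A*n_B - n_A - n_B) / ((n_A+n_B)^2 * (n_A+n_B-1)) = 14336/3840 = 3.7333.
        SD[R] = 1.9322.
Step 4: Continuity-corrected z = (R + 0.5 - E[R]) / SD[R] = (8 + 0.5 - 9.0000) / 1.9322 = -0.2588.
Step 5: Two-sided p-value via normal approximation = 2*(1 - Phi(|z|)) = 0.795809.
Step 6: alpha = 0.05. fail to reject H0.

R = 8, z = -0.2588, p = 0.795809, fail to reject H0.


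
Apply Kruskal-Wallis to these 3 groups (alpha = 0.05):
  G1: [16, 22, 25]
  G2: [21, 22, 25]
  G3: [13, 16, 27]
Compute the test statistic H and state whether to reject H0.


Step 1: Combine all N = 9 observations and assign midranks.
sorted (value, group, rank): (13,G3,1), (16,G1,2.5), (16,G3,2.5), (21,G2,4), (22,G1,5.5), (22,G2,5.5), (25,G1,7.5), (25,G2,7.5), (27,G3,9)
Step 2: Sum ranks within each group.
R_1 = 15.5 (n_1 = 3)
R_2 = 17 (n_2 = 3)
R_3 = 12.5 (n_3 = 3)
Step 3: H = 12/(N(N+1)) * sum(R_i^2/n_i) - 3(N+1)
     = 12/(9*10) * (15.5^2/3 + 17^2/3 + 12.5^2/3) - 3*10
     = 0.133333 * 228.5 - 30
     = 0.466667.
Step 4: Ties present; correction factor C = 1 - 18/(9^3 - 9) = 0.975000. Corrected H = 0.466667 / 0.975000 = 0.478632.
Step 5: Under H0, H ~ chi^2(2); p-value = 0.787166.
Step 6: alpha = 0.05. fail to reject H0.

H = 0.4786, df = 2, p = 0.787166, fail to reject H0.


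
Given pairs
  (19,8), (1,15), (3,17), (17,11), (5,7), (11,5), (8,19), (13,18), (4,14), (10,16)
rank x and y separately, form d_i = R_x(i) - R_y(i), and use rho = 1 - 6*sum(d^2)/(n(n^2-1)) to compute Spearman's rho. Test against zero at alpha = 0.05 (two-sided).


Step 1: Rank x and y separately (midranks; no ties here).
rank(x): 19->10, 1->1, 3->2, 17->9, 5->4, 11->7, 8->5, 13->8, 4->3, 10->6
rank(y): 8->3, 15->6, 17->8, 11->4, 7->2, 5->1, 19->10, 18->9, 14->5, 16->7
Step 2: d_i = R_x(i) - R_y(i); compute d_i^2.
  (10-3)^2=49, (1-6)^2=25, (2-8)^2=36, (9-4)^2=25, (4-2)^2=4, (7-1)^2=36, (5-10)^2=25, (8-9)^2=1, (3-5)^2=4, (6-7)^2=1
sum(d^2) = 206.
Step 3: rho = 1 - 6*206 / (10*(10^2 - 1)) = 1 - 1236/990 = -0.248485.
Step 4: Under H0, t = rho * sqrt((n-2)/(1-rho^2)) = -0.7256 ~ t(8).
Step 5: Two-sided p-value from the t-distribution with 8 df = 0.488776.
Step 6: alpha = 0.05. fail to reject H0.

rho = -0.2485, p = 0.488776, fail to reject H0 at alpha = 0.05.


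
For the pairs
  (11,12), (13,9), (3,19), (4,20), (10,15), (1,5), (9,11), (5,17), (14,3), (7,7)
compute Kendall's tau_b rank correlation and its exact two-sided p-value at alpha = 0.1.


Step 1: Enumerate the 45 unordered pairs (i,j) with i<j and classify each by sign(x_j-x_i) * sign(y_j-y_i).
  (1,2):dx=+2,dy=-3->D; (1,3):dx=-8,dy=+7->D; (1,4):dx=-7,dy=+8->D; (1,5):dx=-1,dy=+3->D
  (1,6):dx=-10,dy=-7->C; (1,7):dx=-2,dy=-1->C; (1,8):dx=-6,dy=+5->D; (1,9):dx=+3,dy=-9->D
  (1,10):dx=-4,dy=-5->C; (2,3):dx=-10,dy=+10->D; (2,4):dx=-9,dy=+11->D; (2,5):dx=-3,dy=+6->D
  (2,6):dx=-12,dy=-4->C; (2,7):dx=-4,dy=+2->D; (2,8):dx=-8,dy=+8->D; (2,9):dx=+1,dy=-6->D
  (2,10):dx=-6,dy=-2->C; (3,4):dx=+1,dy=+1->C; (3,5):dx=+7,dy=-4->D; (3,6):dx=-2,dy=-14->C
  (3,7):dx=+6,dy=-8->D; (3,8):dx=+2,dy=-2->D; (3,9):dx=+11,dy=-16->D; (3,10):dx=+4,dy=-12->D
  (4,5):dx=+6,dy=-5->D; (4,6):dx=-3,dy=-15->C; (4,7):dx=+5,dy=-9->D; (4,8):dx=+1,dy=-3->D
  (4,9):dx=+10,dy=-17->D; (4,10):dx=+3,dy=-13->D; (5,6):dx=-9,dy=-10->C; (5,7):dx=-1,dy=-4->C
  (5,8):dx=-5,dy=+2->D; (5,9):dx=+4,dy=-12->D; (5,10):dx=-3,dy=-8->C; (6,7):dx=+8,dy=+6->C
  (6,8):dx=+4,dy=+12->C; (6,9):dx=+13,dy=-2->D; (6,10):dx=+6,dy=+2->C; (7,8):dx=-4,dy=+6->D
  (7,9):dx=+5,dy=-8->D; (7,10):dx=-2,dy=-4->C; (8,9):dx=+9,dy=-14->D; (8,10):dx=+2,dy=-10->D
  (9,10):dx=-7,dy=+4->D
Step 2: C = 15, D = 30, total pairs = 45.
Step 3: tau = (C - D)/(n(n-1)/2) = (15 - 30)/45 = -0.333333.
Step 4: Exact two-sided p-value (enumerate n! = 3628800 permutations of y under H0): p = 0.216373.
Step 5: alpha = 0.1. fail to reject H0.

tau_b = -0.3333 (C=15, D=30), p = 0.216373, fail to reject H0.


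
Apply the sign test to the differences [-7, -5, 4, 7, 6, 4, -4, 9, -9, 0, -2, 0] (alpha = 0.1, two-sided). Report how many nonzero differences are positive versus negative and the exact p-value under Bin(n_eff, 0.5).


Step 1: Discard zero differences. Original n = 12; n_eff = number of nonzero differences = 10.
Nonzero differences (with sign): -7, -5, +4, +7, +6, +4, -4, +9, -9, -2
Step 2: Count signs: positive = 5, negative = 5.
Step 3: Under H0: P(positive) = 0.5, so the number of positives S ~ Bin(10, 0.5).
Step 4: Two-sided exact p-value = sum of Bin(10,0.5) probabilities at or below the observed probability = 1.000000.
Step 5: alpha = 0.1. fail to reject H0.

n_eff = 10, pos = 5, neg = 5, p = 1.000000, fail to reject H0.


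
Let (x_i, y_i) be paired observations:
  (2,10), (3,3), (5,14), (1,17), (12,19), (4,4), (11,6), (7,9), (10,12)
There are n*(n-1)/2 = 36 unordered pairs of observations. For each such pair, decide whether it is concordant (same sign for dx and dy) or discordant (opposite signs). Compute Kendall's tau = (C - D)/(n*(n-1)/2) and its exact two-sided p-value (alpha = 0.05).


Step 1: Enumerate the 36 unordered pairs (i,j) with i<j and classify each by sign(x_j-x_i) * sign(y_j-y_i).
  (1,2):dx=+1,dy=-7->D; (1,3):dx=+3,dy=+4->C; (1,4):dx=-1,dy=+7->D; (1,5):dx=+10,dy=+9->C
  (1,6):dx=+2,dy=-6->D; (1,7):dx=+9,dy=-4->D; (1,8):dx=+5,dy=-1->D; (1,9):dx=+8,dy=+2->C
  (2,3):dx=+2,dy=+11->C; (2,4):dx=-2,dy=+14->D; (2,5):dx=+9,dy=+16->C; (2,6):dx=+1,dy=+1->C
  (2,7):dx=+8,dy=+3->C; (2,8):dx=+4,dy=+6->C; (2,9):dx=+7,dy=+9->C; (3,4):dx=-4,dy=+3->D
  (3,5):dx=+7,dy=+5->C; (3,6):dx=-1,dy=-10->C; (3,7):dx=+6,dy=-8->D; (3,8):dx=+2,dy=-5->D
  (3,9):dx=+5,dy=-2->D; (4,5):dx=+11,dy=+2->C; (4,6):dx=+3,dy=-13->D; (4,7):dx=+10,dy=-11->D
  (4,8):dx=+6,dy=-8->D; (4,9):dx=+9,dy=-5->D; (5,6):dx=-8,dy=-15->C; (5,7):dx=-1,dy=-13->C
  (5,8):dx=-5,dy=-10->C; (5,9):dx=-2,dy=-7->C; (6,7):dx=+7,dy=+2->C; (6,8):dx=+3,dy=+5->C
  (6,9):dx=+6,dy=+8->C; (7,8):dx=-4,dy=+3->D; (7,9):dx=-1,dy=+6->D; (8,9):dx=+3,dy=+3->C
Step 2: C = 20, D = 16, total pairs = 36.
Step 3: tau = (C - D)/(n(n-1)/2) = (20 - 16)/36 = 0.111111.
Step 4: Exact two-sided p-value (enumerate n! = 362880 permutations of y under H0): p = 0.761414.
Step 5: alpha = 0.05. fail to reject H0.

tau_b = 0.1111 (C=20, D=16), p = 0.761414, fail to reject H0.


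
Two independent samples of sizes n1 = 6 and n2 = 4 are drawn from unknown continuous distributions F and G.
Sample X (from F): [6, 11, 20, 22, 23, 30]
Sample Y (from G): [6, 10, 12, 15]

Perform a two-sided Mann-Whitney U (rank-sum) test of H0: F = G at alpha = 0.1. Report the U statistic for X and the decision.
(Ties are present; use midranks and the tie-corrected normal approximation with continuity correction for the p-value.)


Step 1: Combine and sort all 10 observations; assign midranks.
sorted (value, group): (6,X), (6,Y), (10,Y), (11,X), (12,Y), (15,Y), (20,X), (22,X), (23,X), (30,X)
ranks: 6->1.5, 6->1.5, 10->3, 11->4, 12->5, 15->6, 20->7, 22->8, 23->9, 30->10
Step 2: Rank sum for X: R1 = 1.5 + 4 + 7 + 8 + 9 + 10 = 39.5.
Step 3: U_X = R1 - n1(n1+1)/2 = 39.5 - 6*7/2 = 39.5 - 21 = 18.5.
       U_Y = n1*n2 - U_X = 24 - 18.5 = 5.5.
Step 4: Ties are present, so use the tie-corrected normal approximation (with continuity correction) for the p-value.
Step 5: p-value = 0.199458; compare to alpha = 0.1. fail to reject H0.

U_X = 18.5, p = 0.199458, fail to reject H0 at alpha = 0.1.


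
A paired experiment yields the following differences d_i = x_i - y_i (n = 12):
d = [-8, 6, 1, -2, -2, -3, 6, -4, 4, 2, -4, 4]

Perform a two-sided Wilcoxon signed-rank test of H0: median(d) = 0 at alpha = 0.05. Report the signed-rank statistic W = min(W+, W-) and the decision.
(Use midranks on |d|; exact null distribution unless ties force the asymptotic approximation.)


Step 1: Drop any zero differences (none here) and take |d_i|.
|d| = [8, 6, 1, 2, 2, 3, 6, 4, 4, 2, 4, 4]
Step 2: Midrank |d_i| (ties get averaged ranks).
ranks: |8|->12, |6|->10.5, |1|->1, |2|->3, |2|->3, |3|->5, |6|->10.5, |4|->7.5, |4|->7.5, |2|->3, |4|->7.5, |4|->7.5
Step 3: Attach original signs; sum ranks with positive sign and with negative sign.
W+ = 10.5 + 1 + 10.5 + 7.5 + 3 + 7.5 = 40
W- = 12 + 3 + 3 + 5 + 7.5 + 7.5 = 38
(Check: W+ + W- = 78 should equal n(n+1)/2 = 78.)
Step 4: Test statistic W = min(W+, W-) = 38.
Step 5: Ties in |d|, so use the tie-corrected normal approximation.
        E[W] = n(n+1)/4 = 12*13/4 = 39.
        Tie groups: |d|=2 (t=3), |d|=4 (t=4), |d|=6 (t=2); sum(t^3 - t) = 90.
        Var[W] = n(n+1)(2n+1)/24 - sum(t^3-t)/48 = 3900/24 - 90/48 = 160.625.
        z = (W - E[W]) / sqrt(Var[W]) = (38 - 39) / 12.6738 = -0.0789.
        Two-sided p = 2*Phi(z) = 0.937110.
Step 6: alpha = 0.05. fail to reject H0.

W+ = 40, W- = 38, W = min = 38, p = 0.937110, fail to reject H0.


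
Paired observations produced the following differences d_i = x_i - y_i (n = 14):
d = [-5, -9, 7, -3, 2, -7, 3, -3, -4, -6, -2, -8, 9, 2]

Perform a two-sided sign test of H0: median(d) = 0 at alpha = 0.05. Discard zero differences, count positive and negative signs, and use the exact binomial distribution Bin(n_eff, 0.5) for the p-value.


Step 1: Discard zero differences. Original n = 14; n_eff = number of nonzero differences = 14.
Nonzero differences (with sign): -5, -9, +7, -3, +2, -7, +3, -3, -4, -6, -2, -8, +9, +2
Step 2: Count signs: positive = 5, negative = 9.
Step 3: Under H0: P(positive) = 0.5, so the number of positives S ~ Bin(14, 0.5).
Step 4: Two-sided exact p-value = sum of Bin(14,0.5) probabilities at or below the observed probability = 0.423950.
Step 5: alpha = 0.05. fail to reject H0.

n_eff = 14, pos = 5, neg = 9, p = 0.423950, fail to reject H0.


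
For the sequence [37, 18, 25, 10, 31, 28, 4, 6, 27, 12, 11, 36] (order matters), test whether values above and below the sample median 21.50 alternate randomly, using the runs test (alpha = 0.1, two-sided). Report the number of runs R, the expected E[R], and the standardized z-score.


Step 1: Compute median = 21.50; label A = above, B = below.
Labels in order: ABABAABBABBA  (n_A = 6, n_B = 6)
Step 2: Count runs R = 9.
Step 3: Under H0 (random ordering), E[R] = 2*n_A*n_B/(n_A+n_B) + 1 = 2*6*6/12 + 1 = 7.0000.
        Var[R] = 2*n_A*n_B*(2*n_A*n_B - n_A - n_B) / ((n_A+n_B)^2 * (n_A+n_B-1)) = 4320/1584 = 2.7273.
        SD[R] = 1.6514.
Step 4: Continuity-corrected z = (R - 0.5 - E[R]) / SD[R] = (9 - 0.5 - 7.0000) / 1.6514 = 0.9083.
Step 5: Two-sided p-value via normal approximation = 2*(1 - Phi(|z|)) = 0.363722.
Step 6: alpha = 0.1. fail to reject H0.

R = 9, z = 0.9083, p = 0.363722, fail to reject H0.


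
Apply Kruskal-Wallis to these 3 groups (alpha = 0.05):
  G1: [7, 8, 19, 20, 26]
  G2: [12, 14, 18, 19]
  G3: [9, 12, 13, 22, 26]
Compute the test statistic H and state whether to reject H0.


Step 1: Combine all N = 14 observations and assign midranks.
sorted (value, group, rank): (7,G1,1), (8,G1,2), (9,G3,3), (12,G2,4.5), (12,G3,4.5), (13,G3,6), (14,G2,7), (18,G2,8), (19,G1,9.5), (19,G2,9.5), (20,G1,11), (22,G3,12), (26,G1,13.5), (26,G3,13.5)
Step 2: Sum ranks within each group.
R_1 = 37 (n_1 = 5)
R_2 = 29 (n_2 = 4)
R_3 = 39 (n_3 = 5)
Step 3: H = 12/(N(N+1)) * sum(R_i^2/n_i) - 3(N+1)
     = 12/(14*15) * (37^2/5 + 29^2/4 + 39^2/5) - 3*15
     = 0.057143 * 788.25 - 45
     = 0.042857.
Step 4: Ties present; correction factor C = 1 - 18/(14^3 - 14) = 0.993407. Corrected H = 0.042857 / 0.993407 = 0.043142.
Step 5: Under H0, H ~ chi^2(2); p-value = 0.978660.
Step 6: alpha = 0.05. fail to reject H0.

H = 0.0431, df = 2, p = 0.978660, fail to reject H0.


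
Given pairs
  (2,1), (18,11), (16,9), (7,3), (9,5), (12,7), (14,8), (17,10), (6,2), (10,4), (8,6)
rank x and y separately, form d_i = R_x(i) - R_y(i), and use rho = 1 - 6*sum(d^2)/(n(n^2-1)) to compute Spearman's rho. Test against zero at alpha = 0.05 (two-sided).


Step 1: Rank x and y separately (midranks; no ties here).
rank(x): 2->1, 18->11, 16->9, 7->3, 9->5, 12->7, 14->8, 17->10, 6->2, 10->6, 8->4
rank(y): 1->1, 11->11, 9->9, 3->3, 5->5, 7->7, 8->8, 10->10, 2->2, 4->4, 6->6
Step 2: d_i = R_x(i) - R_y(i); compute d_i^2.
  (1-1)^2=0, (11-11)^2=0, (9-9)^2=0, (3-3)^2=0, (5-5)^2=0, (7-7)^2=0, (8-8)^2=0, (10-10)^2=0, (2-2)^2=0, (6-4)^2=4, (4-6)^2=4
sum(d^2) = 8.
Step 3: rho = 1 - 6*8 / (11*(11^2 - 1)) = 1 - 48/1320 = 0.963636.
Step 4: Under H0, t = rho * sqrt((n-2)/(1-rho^2)) = 10.8186 ~ t(9).
Step 5: Two-sided p-value from the t-distribution with 9 df = 0.000002.
Step 6: alpha = 0.05. reject H0.

rho = 0.9636, p = 0.000002, reject H0 at alpha = 0.05.
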